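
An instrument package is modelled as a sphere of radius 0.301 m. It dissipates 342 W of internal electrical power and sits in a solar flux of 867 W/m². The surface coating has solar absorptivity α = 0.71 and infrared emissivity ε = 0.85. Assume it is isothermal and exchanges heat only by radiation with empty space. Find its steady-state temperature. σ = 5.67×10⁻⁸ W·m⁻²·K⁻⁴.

T ≈ 312 K

At steady state, absorbed solar power + internal power = radiated power.
Absorbed: α·S·A_cross = 0.71·867·0.2846 = 175.2 W (cross-section πr²).
Total input = 175.2 + 342 = 517.2 W.
Radiated: εσ·A_surf·T⁴ with A_surf = 4πr² = 1.139 m².
T⁴ = 517.2/(0.85·5.67×10⁻⁸·1.139) = 9.426×10⁹ K⁴.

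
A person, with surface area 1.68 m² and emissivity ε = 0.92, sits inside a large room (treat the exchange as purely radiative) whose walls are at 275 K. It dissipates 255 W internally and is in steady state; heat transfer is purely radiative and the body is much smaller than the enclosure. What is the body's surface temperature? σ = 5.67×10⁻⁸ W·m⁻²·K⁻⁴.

T ≈ 305 K

For a small grey body in a large enclosure, net radiated power = εσA(T⁴ − T_w⁴).
Steady state: P = εσA(T⁴ − T_w⁴) with A = 1.68 m².
T⁴ = P/(εσA) + T_w⁴ = 255/(0.92·5.67×10⁻⁸·1.680) + (275)⁴
    = 2.910×10⁹ + 5.719×10⁹ = 8.629×10⁹ K⁴.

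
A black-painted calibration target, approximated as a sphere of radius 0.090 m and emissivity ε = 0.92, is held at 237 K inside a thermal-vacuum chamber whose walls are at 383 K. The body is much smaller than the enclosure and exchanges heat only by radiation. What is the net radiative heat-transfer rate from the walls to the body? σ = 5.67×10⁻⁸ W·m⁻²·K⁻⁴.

For a small grey body in a large enclosure: P_net = εσA(T_body⁴ − T_wall⁴).
A = 4πr² = 0.1018 m²; T_body⁴ − T_wall⁴ = 3.155×10⁹ − 2.152×10¹⁰ = -1.836×10¹⁰ K⁴.
|P_net| = 0.92·5.67×10⁻⁸·0.1018·1.836×10¹⁰.

P_net ≈ 97.5 W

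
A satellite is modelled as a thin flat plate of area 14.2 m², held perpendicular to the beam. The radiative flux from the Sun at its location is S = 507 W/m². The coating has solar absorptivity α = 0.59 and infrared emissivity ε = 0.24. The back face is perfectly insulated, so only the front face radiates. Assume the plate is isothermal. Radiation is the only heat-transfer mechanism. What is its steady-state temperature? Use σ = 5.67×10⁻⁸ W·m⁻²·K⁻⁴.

At equilibrium, absorbed power = emitted power.
Absorbing cross-section = A = 14.20 m²; emitting surface = A = 14.20 m² (ratio 1).
αS·A_cross = εσ·A_surf·T⁴  ⇒  T⁴ = αS/(ε·1σ).
T⁴ = 0.590·507/(0.24·1·5.67×10⁻⁸) = 2.198×10¹⁰ K⁴.
T = (2.198×10¹⁰)^(1/4).

T ≈ 385 K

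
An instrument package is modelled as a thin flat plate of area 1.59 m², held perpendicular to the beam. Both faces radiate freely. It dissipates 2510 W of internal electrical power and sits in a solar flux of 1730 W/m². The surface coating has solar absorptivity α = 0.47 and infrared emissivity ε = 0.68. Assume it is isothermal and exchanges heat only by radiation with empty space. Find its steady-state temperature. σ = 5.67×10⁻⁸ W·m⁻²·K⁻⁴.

T ≈ 420 K

At steady state, absorbed solar power + internal power = radiated power.
Absorbed: α·S·A_cross = 0.47·1730·1.590 = 1293 W (cross-section A).
Total input = 1293 + 2510 = 3803 W.
Radiated: εσ·A_surf·T⁴ with A_surf = 2A = 3.180 m².
T⁴ = 3803/(0.68·5.67×10⁻⁸·3.180) = 3.102×10¹⁰ K⁴.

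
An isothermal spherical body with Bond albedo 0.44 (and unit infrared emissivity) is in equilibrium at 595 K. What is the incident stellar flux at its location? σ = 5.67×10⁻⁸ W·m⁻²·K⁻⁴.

S ≈ 50800 W/m²

(1−a)S·πr² = σ·4πr²·T⁴ ⇒ S = 4σT⁴/(1−a).
S = 4·5.67×10⁻⁸·1.253×10¹¹/0.560.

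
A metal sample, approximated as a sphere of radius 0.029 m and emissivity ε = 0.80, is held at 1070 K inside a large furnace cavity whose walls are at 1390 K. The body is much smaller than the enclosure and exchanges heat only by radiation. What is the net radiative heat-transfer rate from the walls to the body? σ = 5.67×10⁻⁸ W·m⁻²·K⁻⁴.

For a small grey body in a large enclosure: P_net = εσA(T_body⁴ − T_wall⁴).
A = 4πr² = 0.01057 m²; T_body⁴ − T_wall⁴ = 1.311×10¹² − 3.733×10¹² = -2.422×10¹² K⁴.
|P_net| = 0.80·5.67×10⁻⁸·0.01057·2.422×10¹².

P_net ≈ 1160 W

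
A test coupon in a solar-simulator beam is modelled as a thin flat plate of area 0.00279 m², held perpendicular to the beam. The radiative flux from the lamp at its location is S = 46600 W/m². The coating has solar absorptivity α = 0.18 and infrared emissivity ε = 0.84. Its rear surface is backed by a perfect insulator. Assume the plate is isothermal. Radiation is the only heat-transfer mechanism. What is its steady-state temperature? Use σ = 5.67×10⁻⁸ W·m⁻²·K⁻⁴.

T ≈ 648 K

At equilibrium, absorbed power = emitted power.
Absorbing cross-section = A = 0.002790 m²; emitting surface = A = 0.002790 m² (ratio 1).
αS·A_cross = εσ·A_surf·T⁴  ⇒  T⁴ = αS/(ε·1σ).
T⁴ = 0.180·46600/(0.84·1·5.67×10⁻⁸) = 1.761×10¹¹ K⁴.
T = (1.761×10¹¹)^(1/4).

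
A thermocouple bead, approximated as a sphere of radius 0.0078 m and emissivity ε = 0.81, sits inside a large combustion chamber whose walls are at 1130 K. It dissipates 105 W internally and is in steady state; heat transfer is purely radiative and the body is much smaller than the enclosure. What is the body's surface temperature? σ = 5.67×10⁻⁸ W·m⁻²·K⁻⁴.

For a small grey body in a large enclosure, net radiated power = εσA(T⁴ − T_w⁴).
Steady state: P = εσA(T⁴ − T_w⁴) with A = 4πr² = 7.645×10⁻⁴ m².
T⁴ = P/(εσA) + T_w⁴ = 105/(0.81·5.67×10⁻⁸·7.645×10⁻⁴) + (1130)⁴
    = 2.990×10¹² + 1.630×10¹² = 4.621×10¹² K⁴.

T ≈ 1470 K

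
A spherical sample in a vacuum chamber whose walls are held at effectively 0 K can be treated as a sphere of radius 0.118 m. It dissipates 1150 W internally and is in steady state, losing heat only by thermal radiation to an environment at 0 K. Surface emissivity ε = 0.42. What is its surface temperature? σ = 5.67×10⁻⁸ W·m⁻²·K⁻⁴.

Steady state: internal power = radiated power, P = εσA T⁴.
Radiating area A = 4πr² = 0.1750 m².
T⁴ = P/(εσA) = 1150/(0.42·5.67×10⁻⁸·0.1750) = 2.760×10¹¹ K⁴.
T = (2.760×10¹¹)^(1/4).

T ≈ 725 K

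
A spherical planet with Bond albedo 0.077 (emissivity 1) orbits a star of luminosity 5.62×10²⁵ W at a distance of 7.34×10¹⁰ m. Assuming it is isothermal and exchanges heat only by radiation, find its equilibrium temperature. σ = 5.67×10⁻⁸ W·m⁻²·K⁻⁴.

First find the stellar flux at distance d: S = L/(4πd²) = 5.62×10²⁵/(4π·(7.34×10¹⁰)²) = 830.1 W/m².
For an isothermal sphere, absorbed (1−a)S·πr² = emitted σ·4πr²·T⁴, so T⁴ = (1−a)S/(4σ).
T⁴ = 0.923·830.1/(4·5.67×10⁻⁸) = 3.378×10⁹ K⁴.

T ≈ 241 K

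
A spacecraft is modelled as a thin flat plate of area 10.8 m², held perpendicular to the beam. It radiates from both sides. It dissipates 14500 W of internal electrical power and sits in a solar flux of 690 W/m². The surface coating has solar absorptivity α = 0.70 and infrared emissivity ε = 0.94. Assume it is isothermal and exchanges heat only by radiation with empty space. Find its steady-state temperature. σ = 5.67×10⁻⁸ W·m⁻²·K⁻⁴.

T ≈ 362 K

At steady state, absorbed solar power + internal power = radiated power.
Absorbed: α·S·A_cross = 0.70·690·10.80 = 5216 W (cross-section A).
Total input = 5216 + 14500 = 19720 W.
Radiated: εσ·A_surf·T⁴ with A_surf = 2A = 21.60 m².
T⁴ = 19720/(0.94·5.67×10⁻⁸·21.60) = 1.713×10¹⁰ K⁴.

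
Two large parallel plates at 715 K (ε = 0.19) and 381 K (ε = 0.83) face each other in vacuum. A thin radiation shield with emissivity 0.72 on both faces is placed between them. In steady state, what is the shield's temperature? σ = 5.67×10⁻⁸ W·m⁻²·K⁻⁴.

In steady state the net flux on the hot side equals that on the cold side.
σ(T₁⁴−T_s⁴)/D₁ = σ(T_s⁴−T₂⁴)/D₂, with D₁ = 1/ε₁+1/ε_s−1 = 5.652, D₂ = 1/ε_s+1/ε₂−1 = 1.594.
Solve for T_s⁴: T_s⁴ = (D₂·T₁⁴ + D₁·T₂⁴)/(D₁+D₂) = 7.392×10¹⁰ K⁴.

T_s ≈ 521 K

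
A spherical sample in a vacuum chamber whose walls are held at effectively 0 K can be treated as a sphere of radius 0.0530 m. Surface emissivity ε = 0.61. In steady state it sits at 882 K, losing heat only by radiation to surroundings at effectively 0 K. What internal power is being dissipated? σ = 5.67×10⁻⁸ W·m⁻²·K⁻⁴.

Steady state: P = εσA T⁴.
A = 4πr² = 0.03530 m²; T⁴ = (882)⁴ = 6.052×10¹¹ K⁴.
P = 0.61 × 5.67×10⁻⁸ × 0.03530 × 6.052×10¹¹.

P ≈ 739 W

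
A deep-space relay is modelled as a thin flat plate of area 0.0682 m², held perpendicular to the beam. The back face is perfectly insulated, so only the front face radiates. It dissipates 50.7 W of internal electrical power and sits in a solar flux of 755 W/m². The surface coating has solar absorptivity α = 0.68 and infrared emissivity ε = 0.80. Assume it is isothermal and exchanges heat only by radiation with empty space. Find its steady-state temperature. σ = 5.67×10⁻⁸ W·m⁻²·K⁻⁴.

At steady state, absorbed solar power + internal power = radiated power.
Absorbed: α·S·A_cross = 0.68·755·0.06820 = 35.01 W (cross-section A).
Total input = 35.01 + 50.7 = 85.71 W.
Radiated: εσ·A_surf·T⁴ with A_surf = A = 0.06820 m².
T⁴ = 85.71/(0.80·5.67×10⁻⁸·0.06820) = 2.771×10¹⁰ K⁴.

T ≈ 408 K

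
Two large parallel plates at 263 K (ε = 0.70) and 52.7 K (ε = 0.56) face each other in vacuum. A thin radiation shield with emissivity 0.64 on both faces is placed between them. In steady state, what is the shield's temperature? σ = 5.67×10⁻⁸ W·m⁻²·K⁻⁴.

T_s ≈ 226 K

In steady state the net flux on the hot side equals that on the cold side.
σ(T₁⁴−T_s⁴)/D₁ = σ(T_s⁴−T₂⁴)/D₂, with D₁ = 1/ε₁+1/ε_s−1 = 1.991, D₂ = 1/ε_s+1/ε₂−1 = 2.348.
Solve for T_s⁴: T_s⁴ = (D₂·T₁⁴ + D₁·T₂⁴)/(D₁+D₂) = 2.593×10⁹ K⁴.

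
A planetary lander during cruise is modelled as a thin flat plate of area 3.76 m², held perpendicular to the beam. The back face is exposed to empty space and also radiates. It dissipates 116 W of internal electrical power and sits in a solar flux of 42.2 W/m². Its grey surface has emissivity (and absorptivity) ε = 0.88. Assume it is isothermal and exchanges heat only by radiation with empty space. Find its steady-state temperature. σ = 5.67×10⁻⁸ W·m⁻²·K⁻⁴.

At steady state, absorbed solar power + internal power = radiated power.
Absorbed: α·S·A_cross = 0.88·42.2·3.760 = 139.6 W (cross-section A).
Total input = 139.6 + 116 = 255.6 W.
Radiated: εσ·A_surf·T⁴ with A_surf = 2A = 7.520 m².
T⁴ = 255.6/(0.88·5.67×10⁻⁸·7.520) = 6.813×10⁸ K⁴.

T ≈ 162 K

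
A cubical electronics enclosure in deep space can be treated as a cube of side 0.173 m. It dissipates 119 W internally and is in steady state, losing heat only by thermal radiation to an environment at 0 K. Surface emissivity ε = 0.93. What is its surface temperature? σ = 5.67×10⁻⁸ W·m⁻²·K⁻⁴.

T ≈ 335 K

Steady state: internal power = radiated power, P = εσA T⁴.
Radiating area A = 6L² = 0.1796 m².
T⁴ = P/(εσA) = 119/(0.93·5.67×10⁻⁸·0.1796) = 1.257×10¹⁰ K⁴.
T = (1.257×10¹⁰)^(1/4).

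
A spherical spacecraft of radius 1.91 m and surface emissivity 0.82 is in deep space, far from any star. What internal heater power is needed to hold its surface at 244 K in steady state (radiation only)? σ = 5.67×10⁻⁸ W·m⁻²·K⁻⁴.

P ≈ 7550 W

P = εσ·4πr²·T⁴.
4πr² = 45.84 m²; T⁴ = 3.545×10⁹ K⁴.
P = 0.82·5.67×10⁻⁸·45.84·3.545×10⁹.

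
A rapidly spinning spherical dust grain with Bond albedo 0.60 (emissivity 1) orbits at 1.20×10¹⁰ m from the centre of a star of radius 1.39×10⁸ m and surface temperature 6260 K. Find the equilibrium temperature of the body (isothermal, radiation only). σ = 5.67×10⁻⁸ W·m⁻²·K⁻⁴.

The star's surface emits σT_*⁴; at distance d the flux is S = σT_*⁴(R_*/d)².
S = 5.67×10⁻⁸·(6260)⁴·(1.39×10⁸/1.20×10¹⁰)² = 11680 W/m².
For an isothermal sphere T⁴ = (1−a)S/(4σ) = 2.060×10¹⁰ K⁴.

T ≈ 379 K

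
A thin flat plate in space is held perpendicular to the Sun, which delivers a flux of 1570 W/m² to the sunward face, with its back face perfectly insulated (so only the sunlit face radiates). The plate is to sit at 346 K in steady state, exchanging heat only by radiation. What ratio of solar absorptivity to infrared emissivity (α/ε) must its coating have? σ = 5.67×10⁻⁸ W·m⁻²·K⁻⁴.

Balance: αS·A = εσ·1A·T⁴ ⇒ α/ε = σT⁴/S.
α/ε = 5.67×10⁻⁸·(346)⁴/1570 = 5.67×10⁻⁸·1.433×10¹⁰/1570.

α/ε ≈ 0.518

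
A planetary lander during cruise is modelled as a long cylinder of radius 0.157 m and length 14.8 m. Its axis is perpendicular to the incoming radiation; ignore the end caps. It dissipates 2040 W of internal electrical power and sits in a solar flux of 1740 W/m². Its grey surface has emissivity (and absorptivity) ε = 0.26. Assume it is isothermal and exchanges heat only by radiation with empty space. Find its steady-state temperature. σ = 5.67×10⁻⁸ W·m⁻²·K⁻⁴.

At steady state, absorbed solar power + internal power = radiated power.
Absorbed: α·S·A_cross = 0.26·1740·4.647 = 2102 W (cross-section 2rL).
Total input = 2102 + 2040 = 4142 W.
Radiated: εσ·A_surf·T⁴ with A_surf = 2πrL = 14.60 m².
T⁴ = 4142/(0.26·5.67×10⁻⁸·14.60) = 1.925×10¹⁰ K⁴.

T ≈ 372 K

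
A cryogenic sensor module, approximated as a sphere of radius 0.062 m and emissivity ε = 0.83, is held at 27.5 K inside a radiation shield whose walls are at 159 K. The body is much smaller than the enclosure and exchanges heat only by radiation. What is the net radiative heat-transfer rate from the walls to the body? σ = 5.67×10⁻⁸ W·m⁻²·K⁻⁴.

For a small grey body in a large enclosure: P_net = εσA(T_body⁴ − T_wall⁴).
A = 4πr² = 0.04831 m²; T_body⁴ − T_wall⁴ = 5.719×10⁵ − 6.391×10⁸ = -6.386×10⁸ K⁴.
|P_net| = 0.83·5.67×10⁻⁸·0.04831·6.386×10⁸.

P_net ≈ 1.45 W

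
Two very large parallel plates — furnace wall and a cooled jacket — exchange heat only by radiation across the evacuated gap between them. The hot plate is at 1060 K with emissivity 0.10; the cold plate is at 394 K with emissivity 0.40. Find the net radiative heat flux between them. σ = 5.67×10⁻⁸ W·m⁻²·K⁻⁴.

For two infinite grey parallel plates, q = σ(T₁⁴ − T₂⁴)/(1/ε₁ + 1/ε₂ − 1).
T₁⁴ − T₂⁴ = 1.262×10¹² − 2.410×10¹⁰ = 1.238×10¹² K⁴.
1/ε₁ + 1/ε₂ − 1 = 10.00 + 2.500 − 1 = 11.50.
q = 5.67×10⁻⁸ × 1.238×10¹² / 11.50.

q ≈ 6110 W/m²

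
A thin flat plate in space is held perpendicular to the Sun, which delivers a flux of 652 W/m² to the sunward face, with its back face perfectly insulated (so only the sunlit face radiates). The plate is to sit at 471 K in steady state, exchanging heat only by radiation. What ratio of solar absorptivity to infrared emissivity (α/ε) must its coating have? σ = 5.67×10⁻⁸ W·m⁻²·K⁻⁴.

α/ε ≈ 4.28

Balance: αS·A = εσ·1A·T⁴ ⇒ α/ε = σT⁴/S.
α/ε = 5.67×10⁻⁸·(471)⁴/652 = 5.67×10⁻⁸·4.921×10¹⁰/652.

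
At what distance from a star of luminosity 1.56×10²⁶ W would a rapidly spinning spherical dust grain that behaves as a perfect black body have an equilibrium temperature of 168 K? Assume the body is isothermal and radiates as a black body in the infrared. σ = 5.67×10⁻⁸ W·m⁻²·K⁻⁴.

d ≈ 2.62×10¹¹ m

For an isothermal black-emitting sphere, (1−a)S·πr² = σ·4πr²·T⁴ ⇒ S = 4σT⁴/(1−a).
S = 4·5.67×10⁻⁸·(168)⁴/1.00 = 180.7 W/m².
Flux falls as S = L/(4πd²), so d = √(L/(4πS)) = √(1.56×10²⁶/(4π·180.7)).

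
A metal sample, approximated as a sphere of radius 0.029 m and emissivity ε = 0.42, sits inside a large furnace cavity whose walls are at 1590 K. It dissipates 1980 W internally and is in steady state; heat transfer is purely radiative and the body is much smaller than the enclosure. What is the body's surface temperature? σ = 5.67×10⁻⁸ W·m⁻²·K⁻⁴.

T ≈ 1940 K

For a small grey body in a large enclosure, net radiated power = εσA(T⁴ − T_w⁴).
Steady state: P = εσA(T⁴ − T_w⁴) with A = 4πr² = 0.01057 m².
T⁴ = P/(εσA) + T_w⁴ = 1980/(0.42·5.67×10⁻⁸·0.01057) + (1590)⁴
    = 7.867×10¹² + 6.391×10¹² = 1.426×10¹³ K⁴.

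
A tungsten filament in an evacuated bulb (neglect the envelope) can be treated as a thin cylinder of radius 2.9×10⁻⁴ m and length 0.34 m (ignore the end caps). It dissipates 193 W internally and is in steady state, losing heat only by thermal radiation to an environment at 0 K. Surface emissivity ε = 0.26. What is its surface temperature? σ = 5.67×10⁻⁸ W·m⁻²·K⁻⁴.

T ≈ 2140 K

Steady state: internal power = radiated power, P = εσA T⁴.
Radiating area A = 2πrL = 6.195×10⁻⁴ m².
T⁴ = P/(εσA) = 193/(0.26·5.67×10⁻⁸·6.195×10⁻⁴) = 2.113×10¹³ K⁴.
T = (2.113×10¹³)^(1/4).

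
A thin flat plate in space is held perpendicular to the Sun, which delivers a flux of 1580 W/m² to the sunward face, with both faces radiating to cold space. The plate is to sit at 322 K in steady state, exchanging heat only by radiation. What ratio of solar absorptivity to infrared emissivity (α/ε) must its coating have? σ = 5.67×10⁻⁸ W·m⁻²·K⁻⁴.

α/ε ≈ 0.772

Balance: αS·A = εσ·2A·T⁴ ⇒ α/ε = 2σT⁴/S.
α/ε = 2·5.67×10⁻⁸·(322)⁴/1580 = 2·5.67×10⁻⁸·1.075×10¹⁰/1580.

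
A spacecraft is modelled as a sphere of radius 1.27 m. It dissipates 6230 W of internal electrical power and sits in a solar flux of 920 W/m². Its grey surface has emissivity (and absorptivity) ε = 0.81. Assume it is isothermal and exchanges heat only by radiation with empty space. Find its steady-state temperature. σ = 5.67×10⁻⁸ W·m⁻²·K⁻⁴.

At steady state, absorbed solar power + internal power = radiated power.
Absorbed: α·S·A_cross = 0.81·920·5.067 = 3776 W (cross-section πr²).
Total input = 3776 + 6230 = 10010 W.
Radiated: εσ·A_surf·T⁴ with A_surf = 4πr² = 20.27 m².
T⁴ = 10010/(0.81·5.67×10⁻⁸·20.27) = 1.075×10¹⁰ K⁴.

T ≈ 322 K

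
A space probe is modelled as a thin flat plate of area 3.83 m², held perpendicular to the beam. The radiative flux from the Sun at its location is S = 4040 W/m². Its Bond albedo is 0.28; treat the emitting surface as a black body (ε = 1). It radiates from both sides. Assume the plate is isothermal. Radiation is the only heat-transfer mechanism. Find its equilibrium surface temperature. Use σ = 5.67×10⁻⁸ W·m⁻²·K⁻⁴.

At equilibrium, absorbed power = emitted power.
Absorbing cross-section = A = 3.830 m²; emitting surface = 2A = 7.660 m² (ratio 2).
(1−a)S·A_cross = εσ·A_surf·T⁴  ⇒  T⁴ = (1−a)S/(2σ).
T⁴ = 0.720·4040/(2·5.67×10⁻⁸) = 2.565×10¹⁰ K⁴.
T = (2.565×10¹⁰)^(1/4).

T ≈ 400 K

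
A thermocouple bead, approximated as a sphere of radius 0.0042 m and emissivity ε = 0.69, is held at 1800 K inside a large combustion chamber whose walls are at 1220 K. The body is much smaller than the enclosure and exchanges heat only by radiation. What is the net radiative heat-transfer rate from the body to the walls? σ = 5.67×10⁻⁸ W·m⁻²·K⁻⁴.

P_net ≈ 71.8 W

For a small grey body in a large enclosure: P_net = εσA(T_body⁴ − T_wall⁴).
A = 4πr² = 2.217×10⁻⁴ m²; T_body⁴ − T_wall⁴ = 1.050×10¹³ − 2.215×10¹² = 8.282×10¹² K⁴.
|P_net| = 0.69·5.67×10⁻⁸·2.217×10⁻⁴·8.282×10¹².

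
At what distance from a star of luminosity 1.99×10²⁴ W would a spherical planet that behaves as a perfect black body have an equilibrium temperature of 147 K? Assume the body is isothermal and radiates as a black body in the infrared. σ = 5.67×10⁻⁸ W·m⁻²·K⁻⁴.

For an isothermal black-emitting sphere, (1−a)S·πr² = σ·4πr²·T⁴ ⇒ S = 4σT⁴/(1−a).
S = 4·5.67×10⁻⁸·(147)⁴/1.00 = 105.9 W/m².
Flux falls as S = L/(4πd²), so d = √(L/(4πS)) = √(1.99×10²⁴/(4π·105.9)).

d ≈ 3.87×10¹⁰ m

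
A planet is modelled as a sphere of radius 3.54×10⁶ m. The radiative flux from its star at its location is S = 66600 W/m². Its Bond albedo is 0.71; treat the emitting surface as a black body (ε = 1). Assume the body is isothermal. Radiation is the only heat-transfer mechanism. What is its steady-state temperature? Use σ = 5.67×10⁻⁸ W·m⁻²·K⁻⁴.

T ≈ 540 K

At equilibrium, absorbed power = emitted power.
Absorbing cross-section = πr² = 3.937×10¹³ m²; emitting surface = 4πr² = 1.575×10¹⁴ m² (ratio 4).
(1−a)S·A_cross = εσ·A_surf·T⁴  ⇒  T⁴ = (1−a)S/(4σ).
T⁴ = 0.290·66600/(4·5.67×10⁻⁸) = 8.516×10¹⁰ K⁴.
T = (8.516×10¹⁰)^(1/4).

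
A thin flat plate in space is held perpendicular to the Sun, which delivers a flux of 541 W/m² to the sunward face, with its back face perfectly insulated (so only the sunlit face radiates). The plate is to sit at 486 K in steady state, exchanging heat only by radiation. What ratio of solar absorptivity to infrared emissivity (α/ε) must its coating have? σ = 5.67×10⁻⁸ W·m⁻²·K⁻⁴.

Balance: αS·A = εσ·1A·T⁴ ⇒ α/ε = σT⁴/S.
α/ε = 5.67×10⁻⁸·(486)⁴/541 = 5.67×10⁻⁸·5.579×10¹⁰/541.

α/ε ≈ 5.85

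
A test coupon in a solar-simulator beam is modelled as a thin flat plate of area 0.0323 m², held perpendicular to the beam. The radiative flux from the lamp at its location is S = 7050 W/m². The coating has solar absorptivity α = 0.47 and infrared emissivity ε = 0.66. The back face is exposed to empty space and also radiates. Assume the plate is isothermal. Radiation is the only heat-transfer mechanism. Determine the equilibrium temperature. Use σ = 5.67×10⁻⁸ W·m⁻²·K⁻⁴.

T ≈ 459 K

At equilibrium, absorbed power = emitted power.
Absorbing cross-section = A = 0.03230 m²; emitting surface = 2A = 0.06460 m² (ratio 2).
αS·A_cross = εσ·A_surf·T⁴  ⇒  T⁴ = αS/(ε·2σ).
T⁴ = 0.470·7050/(0.66·2·5.67×10⁻⁸) = 4.427×10¹⁰ K⁴.
T = (4.427×10¹⁰)^(1/4).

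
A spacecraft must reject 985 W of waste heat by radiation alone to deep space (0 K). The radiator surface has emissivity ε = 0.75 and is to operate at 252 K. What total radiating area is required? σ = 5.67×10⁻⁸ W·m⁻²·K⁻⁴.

P = εσA T⁴ ⇒ A = P/(εσT⁴).
T⁴ = 4.033×10⁹ K⁴.
A = 985/(0.75 × 5.67×10⁻⁸ × 4.033×10⁹).

A ≈ 5.74 m²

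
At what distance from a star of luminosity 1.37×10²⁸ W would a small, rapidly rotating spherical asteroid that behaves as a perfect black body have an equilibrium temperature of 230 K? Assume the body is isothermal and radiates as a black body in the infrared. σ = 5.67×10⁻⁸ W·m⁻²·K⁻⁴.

For an isothermal black-emitting sphere, (1−a)S·πr² = σ·4πr²·T⁴ ⇒ S = 4σT⁴/(1−a).
S = 4·5.67×10⁻⁸·(230)⁴/1.00 = 634.7 W/m².
Flux falls as S = L/(4πd²), so d = √(L/(4πS)) = √(1.37×10²⁸/(4π·634.7)).

d ≈ 1.31×10¹² m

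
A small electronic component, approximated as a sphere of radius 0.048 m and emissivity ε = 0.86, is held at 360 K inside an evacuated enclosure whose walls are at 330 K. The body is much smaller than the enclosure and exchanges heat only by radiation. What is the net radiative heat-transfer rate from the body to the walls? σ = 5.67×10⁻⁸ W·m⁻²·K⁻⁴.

For a small grey body in a large enclosure: P_net = εσA(T_body⁴ − T_wall⁴).
A = 4πr² = 0.02895 m²; T_body⁴ − T_wall⁴ = 1.680×10¹⁰ − 1.186×10¹⁰ = 4.937×10⁹ K⁴.
|P_net| = 0.86·5.67×10⁻⁸·0.02895·4.937×10⁹.

P_net ≈ 6.97 W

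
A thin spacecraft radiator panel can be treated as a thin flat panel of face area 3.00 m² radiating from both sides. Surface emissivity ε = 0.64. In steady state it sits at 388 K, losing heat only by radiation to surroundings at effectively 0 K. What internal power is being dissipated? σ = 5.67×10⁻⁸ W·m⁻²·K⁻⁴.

Steady state: P = εσA T⁴.
A = 2·3.00 = 6.000 m²; T⁴ = (388)⁴ = 2.266×10¹⁰ K⁴.
P = 0.64 × 5.67×10⁻⁸ × 6.000 × 2.266×10¹⁰.

P ≈ 4930 W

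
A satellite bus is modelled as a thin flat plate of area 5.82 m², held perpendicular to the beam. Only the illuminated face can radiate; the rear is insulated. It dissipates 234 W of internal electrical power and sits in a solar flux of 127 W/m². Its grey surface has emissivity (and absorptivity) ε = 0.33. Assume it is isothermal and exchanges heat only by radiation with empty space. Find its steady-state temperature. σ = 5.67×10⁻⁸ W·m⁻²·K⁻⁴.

T ≈ 257 K

At steady state, absorbed solar power + internal power = radiated power.
Absorbed: α·S·A_cross = 0.33·127·5.820 = 243.9 W (cross-section A).
Total input = 243.9 + 234 = 477.9 W.
Radiated: εσ·A_surf·T⁴ with A_surf = A = 5.820 m².
T⁴ = 477.9/(0.33·5.67×10⁻⁸·5.820) = 4.389×10⁹ K⁴.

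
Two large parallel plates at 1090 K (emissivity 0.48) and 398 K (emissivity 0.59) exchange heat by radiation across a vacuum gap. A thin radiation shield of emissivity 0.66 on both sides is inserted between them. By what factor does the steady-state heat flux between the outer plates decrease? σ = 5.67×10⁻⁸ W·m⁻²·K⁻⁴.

factor ≈ 1.73

Without shield: q₀ = σΔ(T⁴)/(1/ε₁+1/ε₂−1) with denominator 2.778.
With shield the two gaps are in series; the resistances add: (1/ε₁+1/ε_s−1)+(1/ε_s+1/ε₂−1) = 2.598+2.210 = 4.809.
Heat-flux ratio q₀/q = 4.809/2.778.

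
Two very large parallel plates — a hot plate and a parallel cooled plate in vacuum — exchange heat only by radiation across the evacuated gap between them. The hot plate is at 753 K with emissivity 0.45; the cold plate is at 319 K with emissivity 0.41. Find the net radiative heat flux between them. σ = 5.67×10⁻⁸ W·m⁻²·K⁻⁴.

q ≈ 4820 W/m²

For two infinite grey parallel plates, q = σ(T₁⁴ − T₂⁴)/(1/ε₁ + 1/ε₂ − 1).
T₁⁴ − T₂⁴ = 3.215×10¹¹ − 1.036×10¹⁰ = 3.111×10¹¹ K⁴.
1/ε₁ + 1/ε₂ − 1 = 2.222 + 2.439 − 1 = 3.661.
q = 5.67×10⁻⁸ × 3.111×10¹¹ / 3.661.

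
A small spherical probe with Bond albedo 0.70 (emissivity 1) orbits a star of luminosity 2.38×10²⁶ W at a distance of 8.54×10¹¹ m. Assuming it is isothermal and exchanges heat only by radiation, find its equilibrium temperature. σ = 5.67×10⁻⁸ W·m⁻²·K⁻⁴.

T ≈ 76.6 K

First find the stellar flux at distance d: S = L/(4πd²) = 2.38×10²⁶/(4π·(8.54×10¹¹)²) = 25.97 W/m².
For an isothermal sphere, absorbed (1−a)S·πr² = emitted σ·4πr²·T⁴, so T⁴ = (1−a)S/(4σ).
T⁴ = 0.300·25.97/(4·5.67×10⁻⁸) = 3.435×10⁷ K⁴.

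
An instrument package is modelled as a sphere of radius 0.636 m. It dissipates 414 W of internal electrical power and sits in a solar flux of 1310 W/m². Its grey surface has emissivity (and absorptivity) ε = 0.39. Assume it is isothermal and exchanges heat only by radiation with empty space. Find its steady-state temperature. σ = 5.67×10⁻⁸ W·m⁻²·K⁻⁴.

T ≈ 312 K

At steady state, absorbed solar power + internal power = radiated power.
Absorbed: α·S·A_cross = 0.39·1310·1.271 = 649.2 W (cross-section πr²).
Total input = 649.2 + 414 = 1063 W.
Radiated: εσ·A_surf·T⁴ with A_surf = 4πr² = 5.083 m².
T⁴ = 1063/(0.39·5.67×10⁻⁸·5.083) = 9.459×10⁹ K⁴.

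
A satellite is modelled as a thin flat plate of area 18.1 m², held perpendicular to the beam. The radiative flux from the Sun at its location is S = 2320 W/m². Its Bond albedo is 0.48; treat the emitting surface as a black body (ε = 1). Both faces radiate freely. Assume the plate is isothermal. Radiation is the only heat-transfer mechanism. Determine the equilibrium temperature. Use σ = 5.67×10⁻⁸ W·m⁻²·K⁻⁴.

T ≈ 321 K

At equilibrium, absorbed power = emitted power.
Absorbing cross-section = A = 18.10 m²; emitting surface = 2A = 36.20 m² (ratio 2).
(1−a)S·A_cross = εσ·A_surf·T⁴  ⇒  T⁴ = (1−a)S/(2σ).
T⁴ = 0.520·2320/(2·5.67×10⁻⁸) = 1.064×10¹⁰ K⁴.
T = (1.064×10¹⁰)^(1/4).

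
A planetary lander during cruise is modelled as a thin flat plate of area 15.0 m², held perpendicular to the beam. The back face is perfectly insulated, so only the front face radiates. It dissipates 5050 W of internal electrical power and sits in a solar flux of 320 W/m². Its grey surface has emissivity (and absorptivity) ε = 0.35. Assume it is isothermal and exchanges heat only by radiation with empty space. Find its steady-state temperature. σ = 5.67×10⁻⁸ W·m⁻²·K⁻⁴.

T ≈ 388 K

At steady state, absorbed solar power + internal power = radiated power.
Absorbed: α·S·A_cross = 0.35·320·15.00 = 1680 W (cross-section A).
Total input = 1680 + 5050 = 6730 W.
Radiated: εσ·A_surf·T⁴ with A_surf = A = 15.00 m².
T⁴ = 6730/(0.35·5.67×10⁻⁸·15.00) = 2.261×10¹⁰ K⁴.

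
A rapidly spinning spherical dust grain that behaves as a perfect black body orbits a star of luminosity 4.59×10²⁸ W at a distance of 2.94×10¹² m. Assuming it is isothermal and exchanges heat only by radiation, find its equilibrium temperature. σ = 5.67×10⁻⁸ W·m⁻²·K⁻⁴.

T ≈ 208 K

First find the stellar flux at distance d: S = L/(4πd²) = 4.59×10²⁸/(4π·(2.94×10¹²)²) = 422.6 W/m².
For an isothermal sphere, absorbed (1−a)S·πr² = emitted σ·4πr²·T⁴, so T⁴ = (1−a)S/(4σ).
T⁴ = 1.00·422.6/(4·5.67×10⁻⁸) = 1.863×10⁹ K⁴.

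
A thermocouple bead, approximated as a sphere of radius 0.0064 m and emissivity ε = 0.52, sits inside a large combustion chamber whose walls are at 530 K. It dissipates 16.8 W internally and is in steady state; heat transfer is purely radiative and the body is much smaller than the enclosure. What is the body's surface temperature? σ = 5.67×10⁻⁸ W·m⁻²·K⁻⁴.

T ≈ 1040 K

For a small grey body in a large enclosure, net radiated power = εσA(T⁴ − T_w⁴).
Steady state: P = εσA(T⁴ − T_w⁴) with A = 4πr² = 5.147×10⁻⁴ m².
T⁴ = P/(εσA) + T_w⁴ = 16.8/(0.52·5.67×10⁻⁸·5.147×10⁻⁴) + (530)⁴
    = 1.107×10¹² + 7.890×10¹⁰ = 1.186×10¹² K⁴.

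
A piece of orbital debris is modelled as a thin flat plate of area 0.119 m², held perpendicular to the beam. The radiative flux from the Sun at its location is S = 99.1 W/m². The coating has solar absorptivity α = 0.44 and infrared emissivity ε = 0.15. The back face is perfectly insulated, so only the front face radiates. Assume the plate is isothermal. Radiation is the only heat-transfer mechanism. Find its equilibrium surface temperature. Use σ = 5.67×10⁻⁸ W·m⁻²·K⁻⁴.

T ≈ 268 K

At equilibrium, absorbed power = emitted power.
Absorbing cross-section = A = 0.1190 m²; emitting surface = A = 0.1190 m² (ratio 1).
αS·A_cross = εσ·A_surf·T⁴  ⇒  T⁴ = αS/(ε·1σ).
T⁴ = 0.440·99.1/(0.15·1·5.67×10⁻⁸) = 5.127×10⁹ K⁴.
T = (5.127×10⁹)^(1/4).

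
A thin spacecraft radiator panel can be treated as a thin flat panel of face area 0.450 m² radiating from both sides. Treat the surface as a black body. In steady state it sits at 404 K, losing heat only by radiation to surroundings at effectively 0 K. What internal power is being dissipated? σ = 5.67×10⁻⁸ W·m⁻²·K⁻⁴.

Steady state: P = εσA T⁴.
A = 2·0.450 = 0.9000 m²; T⁴ = (404)⁴ = 2.664×10¹⁰ K⁴.
P = 1.0 × 5.67×10⁻⁸ × 0.9000 × 2.664×10¹⁰.

P ≈ 1360 W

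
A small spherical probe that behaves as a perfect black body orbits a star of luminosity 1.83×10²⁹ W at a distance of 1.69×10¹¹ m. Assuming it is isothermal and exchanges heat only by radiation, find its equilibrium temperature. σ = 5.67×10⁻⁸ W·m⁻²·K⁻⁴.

First find the stellar flux at distance d: S = L/(4πd²) = 1.83×10²⁹/(4π·(1.69×10¹¹)²) = 5.099×10⁵ W/m².
For an isothermal sphere, absorbed (1−a)S·πr² = emitted σ·4πr²·T⁴, so T⁴ = (1−a)S/(4σ).
T⁴ = 1.00·5.099×10⁵/(4·5.67×10⁻⁸) = 2.248×10¹² K⁴.

T ≈ 1220 K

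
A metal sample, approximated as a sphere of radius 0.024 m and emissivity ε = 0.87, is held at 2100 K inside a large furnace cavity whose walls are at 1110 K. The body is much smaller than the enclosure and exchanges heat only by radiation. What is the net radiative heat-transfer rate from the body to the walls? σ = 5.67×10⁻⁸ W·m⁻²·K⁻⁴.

For a small grey body in a large enclosure: P_net = εσA(T_body⁴ − T_wall⁴).
A = 4πr² = 0.007238 m²; T_body⁴ − T_wall⁴ = 1.945×10¹³ − 1.518×10¹² = 1.793×10¹³ K⁴.
|P_net| = 0.87·5.67×10⁻⁸·0.007238·1.793×10¹³.

P_net ≈ 6400 W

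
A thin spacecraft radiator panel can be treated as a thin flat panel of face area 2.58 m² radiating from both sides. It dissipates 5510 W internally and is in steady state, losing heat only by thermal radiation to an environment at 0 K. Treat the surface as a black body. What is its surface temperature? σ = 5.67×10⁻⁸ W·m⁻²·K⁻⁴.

T ≈ 370 K

Steady state: internal power = radiated power, P = εσA T⁴.
Radiating area A = 2·2.58 = 5.160 m².
T⁴ = P/(εσA) = 5510/(1.0·5.67×10⁻⁸·5.160) = 1.883×10¹⁰ K⁴.
T = (1.883×10¹⁰)^(1/4).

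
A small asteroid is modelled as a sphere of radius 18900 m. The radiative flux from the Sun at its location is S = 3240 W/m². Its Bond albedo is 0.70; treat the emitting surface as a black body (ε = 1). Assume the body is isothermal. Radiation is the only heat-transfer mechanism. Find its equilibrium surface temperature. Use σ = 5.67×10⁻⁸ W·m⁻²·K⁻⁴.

T ≈ 256 K

At equilibrium, absorbed power = emitted power.
Absorbing cross-section = πr² = 1.122×10⁹ m²; emitting surface = 4πr² = 4.489×10⁹ m² (ratio 4).
(1−a)S·A_cross = εσ·A_surf·T⁴  ⇒  T⁴ = (1−a)S/(4σ).
T⁴ = 0.300·3240/(4·5.67×10⁻⁸) = 4.286×10⁹ K⁴.
T = (4.286×10⁹)^(1/4).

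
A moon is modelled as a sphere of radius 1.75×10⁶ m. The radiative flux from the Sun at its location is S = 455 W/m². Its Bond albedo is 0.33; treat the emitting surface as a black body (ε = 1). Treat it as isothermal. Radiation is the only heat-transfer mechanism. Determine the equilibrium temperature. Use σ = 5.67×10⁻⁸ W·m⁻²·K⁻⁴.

At equilibrium, absorbed power = emitted power.
Absorbing cross-section = πr² = 9.621×10¹² m²; emitting surface = 4πr² = 3.848×10¹³ m² (ratio 4).
(1−a)S·A_cross = εσ·A_surf·T⁴  ⇒  T⁴ = (1−a)S/(4σ).
T⁴ = 0.670·455/(4·5.67×10⁻⁸) = 1.344×10⁹ K⁴.
T = (1.344×10⁹)^(1/4).

T ≈ 191 K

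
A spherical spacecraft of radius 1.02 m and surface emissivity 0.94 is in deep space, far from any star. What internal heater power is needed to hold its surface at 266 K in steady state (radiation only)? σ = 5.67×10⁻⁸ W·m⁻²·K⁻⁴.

P ≈ 3490 W

P = εσ·4πr²·T⁴.
4πr² = 13.07 m²; T⁴ = 5.006×10⁹ K⁴.
P = 0.94·5.67×10⁻⁸·13.07·5.006×10⁹.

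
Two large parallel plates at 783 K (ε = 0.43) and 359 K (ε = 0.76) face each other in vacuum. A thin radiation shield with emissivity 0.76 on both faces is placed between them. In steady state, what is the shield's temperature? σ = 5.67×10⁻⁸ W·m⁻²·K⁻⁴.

T_s ≈ 626 K

In steady state the net flux on the hot side equals that on the cold side.
σ(T₁⁴−T_s⁴)/D₁ = σ(T_s⁴−T₂⁴)/D₂, with D₁ = 1/ε₁+1/ε_s−1 = 2.641, D₂ = 1/ε_s+1/ε₂−1 = 1.632.
Solve for T_s⁴: T_s⁴ = (D₂·T₁⁴ + D₁·T₂⁴)/(D₁+D₂) = 1.538×10¹¹ K⁴.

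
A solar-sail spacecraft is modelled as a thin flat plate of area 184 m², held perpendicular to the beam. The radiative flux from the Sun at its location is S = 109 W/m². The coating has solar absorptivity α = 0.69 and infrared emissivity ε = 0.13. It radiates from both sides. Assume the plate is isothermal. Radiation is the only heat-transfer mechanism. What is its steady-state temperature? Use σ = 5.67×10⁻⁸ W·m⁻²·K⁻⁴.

T ≈ 267 K

At equilibrium, absorbed power = emitted power.
Absorbing cross-section = A = 184.0 m²; emitting surface = 2A = 368.0 m² (ratio 2).
αS·A_cross = εσ·A_surf·T⁴  ⇒  T⁴ = αS/(ε·2σ).
T⁴ = 0.690·109/(0.13·2·5.67×10⁻⁸) = 5.102×10⁹ K⁴.
T = (5.102×10⁹)^(1/4).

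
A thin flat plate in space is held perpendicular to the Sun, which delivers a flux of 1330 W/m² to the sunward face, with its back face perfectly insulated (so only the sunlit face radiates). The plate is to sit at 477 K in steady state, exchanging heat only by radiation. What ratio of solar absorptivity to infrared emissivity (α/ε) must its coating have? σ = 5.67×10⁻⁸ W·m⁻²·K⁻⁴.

α/ε ≈ 2.21

Balance: αS·A = εσ·1A·T⁴ ⇒ α/ε = σT⁴/S.
α/ε = 5.67×10⁻⁸·(477)⁴/1330 = 5.67×10⁻⁸·5.177×10¹⁰/1330.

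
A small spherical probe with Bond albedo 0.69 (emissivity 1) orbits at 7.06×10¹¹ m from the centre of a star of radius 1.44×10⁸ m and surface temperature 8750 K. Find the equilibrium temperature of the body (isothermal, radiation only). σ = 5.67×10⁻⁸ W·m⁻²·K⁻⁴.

T ≈ 65.9 K

The star's surface emits σT_*⁴; at distance d the flux is S = σT_*⁴(R_*/d)².
S = 5.67×10⁻⁸·(8750)⁴·(1.44×10⁸/7.06×10¹¹)² = 13.83 W/m².
For an isothermal sphere T⁴ = (1−a)S/(4σ) = 1.890×10⁷ K⁴.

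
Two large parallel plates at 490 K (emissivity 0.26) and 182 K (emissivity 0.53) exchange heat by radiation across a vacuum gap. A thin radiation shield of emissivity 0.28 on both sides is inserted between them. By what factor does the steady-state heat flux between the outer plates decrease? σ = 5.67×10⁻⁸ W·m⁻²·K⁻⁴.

Without shield: q₀ = σΔ(T⁴)/(1/ε₁+1/ε₂−1) with denominator 4.733.
With shield the two gaps are in series; the resistances add: (1/ε₁+1/ε_s−1)+(1/ε_s+1/ε₂−1) = 6.418+4.458 = 10.88.
Heat-flux ratio q₀/q = 10.88/4.733.

factor ≈ 2.30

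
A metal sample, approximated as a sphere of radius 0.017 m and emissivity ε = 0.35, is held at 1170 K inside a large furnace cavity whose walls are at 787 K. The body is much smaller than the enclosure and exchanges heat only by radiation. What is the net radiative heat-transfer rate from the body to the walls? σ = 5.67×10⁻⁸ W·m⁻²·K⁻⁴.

For a small grey body in a large enclosure: P_net = εσA(T_body⁴ − T_wall⁴).
A = 4πr² = 0.003632 m²; T_body⁴ − T_wall⁴ = 1.874×10¹² − 3.836×10¹¹ = 1.490×10¹² K⁴.
|P_net| = 0.35·5.67×10⁻⁸·0.003632·1.490×10¹².

P_net ≈ 107 W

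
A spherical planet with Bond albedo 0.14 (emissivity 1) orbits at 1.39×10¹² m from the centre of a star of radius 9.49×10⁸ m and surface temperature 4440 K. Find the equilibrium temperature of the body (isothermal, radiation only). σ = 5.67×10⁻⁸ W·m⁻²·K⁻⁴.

T ≈ 79.0 K

The star's surface emits σT_*⁴; at distance d the flux is S = σT_*⁴(R_*/d)².
S = 5.67×10⁻⁸·(4440)⁴·(9.49×10⁸/1.39×10¹²)² = 10.27 W/m².
For an isothermal sphere T⁴ = (1−a)S/(4σ) = 3.895×10⁷ K⁴.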